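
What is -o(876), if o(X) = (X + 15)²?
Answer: -793881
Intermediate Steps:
o(X) = (15 + X)²
-o(876) = -(15 + 876)² = -1*891² = -1*793881 = -793881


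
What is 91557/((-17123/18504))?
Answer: -1694170728/17123 ≈ -98941.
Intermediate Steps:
91557/((-17123/18504)) = 91557/((-17123*1/18504)) = 91557/(-17123/18504) = 91557*(-18504/17123) = -1694170728/17123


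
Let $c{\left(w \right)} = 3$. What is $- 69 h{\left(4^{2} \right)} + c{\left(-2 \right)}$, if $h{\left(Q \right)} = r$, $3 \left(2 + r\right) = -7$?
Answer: $302$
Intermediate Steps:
$r = - \frac{13}{3}$ ($r = -2 + \frac{1}{3} \left(-7\right) = -2 - \frac{7}{3} = - \frac{13}{3} \approx -4.3333$)
$h{\left(Q \right)} = - \frac{13}{3}$
$- 69 h{\left(4^{2} \right)} + c{\left(-2 \right)} = \left(-69\right) \left(- \frac{13}{3}\right) + 3 = 299 + 3 = 302$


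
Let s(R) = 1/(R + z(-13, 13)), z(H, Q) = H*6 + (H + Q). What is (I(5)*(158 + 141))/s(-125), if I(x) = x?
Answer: -303485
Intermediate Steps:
z(H, Q) = Q + 7*H (z(H, Q) = 6*H + (H + Q) = Q + 7*H)
s(R) = 1/(-78 + R) (s(R) = 1/(R + (13 + 7*(-13))) = 1/(R + (13 - 91)) = 1/(R - 78) = 1/(-78 + R))
(I(5)*(158 + 141))/s(-125) = (5*(158 + 141))/(1/(-78 - 125)) = (5*299)/(1/(-203)) = 1495/(-1/203) = 1495*(-203) = -303485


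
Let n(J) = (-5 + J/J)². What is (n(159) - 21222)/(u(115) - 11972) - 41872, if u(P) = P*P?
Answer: -52486822/1253 ≈ -41889.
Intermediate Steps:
u(P) = P²
n(J) = 16 (n(J) = (-5 + 1)² = (-4)² = 16)
(n(159) - 21222)/(u(115) - 11972) - 41872 = (16 - 21222)/(115² - 11972) - 41872 = -21206/(13225 - 11972) - 41872 = -21206/1253 - 41872 = -52486822/1253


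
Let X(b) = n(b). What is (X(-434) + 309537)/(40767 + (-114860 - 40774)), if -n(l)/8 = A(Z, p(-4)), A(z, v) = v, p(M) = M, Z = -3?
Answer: -309569/114867 ≈ -2.6950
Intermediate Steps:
n(l) = 32 (n(l) = -8*(-4) = 32)
X(b) = 32
(X(-434) + 309537)/(40767 + (-114860 - 40774)) = (32 + 309537)/(40767 + (-114860 - 40774)) = 309569/(40767 - 155634) = 309569/(-114867) = 309569*(-1/114867) = -309569/114867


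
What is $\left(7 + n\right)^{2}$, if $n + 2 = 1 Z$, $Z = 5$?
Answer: $100$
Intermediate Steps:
$n = 3$ ($n = -2 + 1 \cdot 5 = -2 + 5 = 3$)
$\left(7 + n\right)^{2} = \left(7 + 3\right)^{2} = 10^{2} = 100$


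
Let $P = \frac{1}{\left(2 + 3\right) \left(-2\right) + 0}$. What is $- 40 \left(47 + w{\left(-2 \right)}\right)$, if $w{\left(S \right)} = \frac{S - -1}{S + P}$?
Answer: $- \frac{39880}{21} \approx -1899.0$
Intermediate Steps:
$P = - \frac{1}{10}$ ($P = \frac{1}{5 \left(-2\right) + 0} = \frac{1}{-10 + 0} = \frac{1}{-10} = - \frac{1}{10} \approx -0.1$)
$w{\left(S \right)} = \frac{1 + S}{- \frac{1}{10} + S}$ ($w{\left(S \right)} = \frac{S - -1}{S - \frac{1}{10}} = \frac{S + 1}{- \frac{1}{10} + S} = \frac{1 + S}{- \frac{1}{10} + S}$)
$- 40 \left(47 + w{\left(-2 \right)}\right) = - 40 \left(47 + \frac{10 \left(1 - 2\right)}{-1 + 10 \left(-2\right)}\right) = - 40 \left(47 + 10 \frac{1}{-1 - 20} \left(-1\right)\right) = - 40 \left(47 + 10 \frac{1}{-21} \left(-1\right)\right) = - 40 \left(47 + 10 \left(- \frac{1}{21}\right) \left(-1\right)\right) = - 40 \left(47 + \frac{10}{21}\right) = \left(-40\right) \frac{997}{21} = - \frac{39880}{21}$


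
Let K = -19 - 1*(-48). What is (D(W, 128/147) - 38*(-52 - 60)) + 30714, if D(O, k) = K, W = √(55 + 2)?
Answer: 34999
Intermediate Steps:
K = 29 (K = -19 + 48 = 29)
W = √57 ≈ 7.5498
D(O, k) = 29
(D(W, 128/147) - 38*(-52 - 60)) + 30714 = (29 - 38*(-52 - 60)) + 30714 = (29 - 38*(-112)) + 30714 = (29 + 4256) + 30714 = 4285 + 30714 = 34999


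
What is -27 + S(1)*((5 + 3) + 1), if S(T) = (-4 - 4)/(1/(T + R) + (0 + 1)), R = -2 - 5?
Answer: -567/5 ≈ -113.40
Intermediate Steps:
R = -7
S(T) = -8/(1 + 1/(-7 + T)) (S(T) = (-4 - 4)/(1/(T - 7) + (0 + 1)) = -8/(1/(-7 + T) + 1) = -8/(1 + 1/(-7 + T)))
-27 + S(1)*((5 + 3) + 1) = -27 + (8*(7 - 1*1)/(-6 + 1))*((5 + 3) + 1) = -27 + (8*(7 - 1)/(-5))*(8 + 1) = -27 + (8*(-⅕)*6)*9 = -27 - 48/5*9 = -27 - 432/5 = -567/5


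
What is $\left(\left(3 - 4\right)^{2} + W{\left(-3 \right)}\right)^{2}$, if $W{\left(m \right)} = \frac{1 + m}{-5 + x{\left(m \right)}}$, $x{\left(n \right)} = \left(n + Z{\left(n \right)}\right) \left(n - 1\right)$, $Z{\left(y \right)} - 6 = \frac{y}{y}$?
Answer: $\frac{529}{441} \approx 1.1995$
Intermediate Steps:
$Z{\left(y \right)} = 7$ ($Z{\left(y \right)} = 6 + \frac{y}{y} = 6 + 1 = 7$)
$x{\left(n \right)} = \left(-1 + n\right) \left(7 + n\right)$ ($x{\left(n \right)} = \left(n + 7\right) \left(n - 1\right) = \left(7 + n\right) \left(-1 + n\right) = \left(-1 + n\right) \left(7 + n\right)$)
$W{\left(m \right)} = \frac{1 + m}{-12 + m^{2} + 6 m}$ ($W{\left(m \right)} = \frac{1 + m}{-5 + \left(-7 + m^{2} + 6 m\right)} = \frac{1 + m}{-12 + m^{2} + 6 m}$)
$\left(\left(3 - 4\right)^{2} + W{\left(-3 \right)}\right)^{2} = \left(\left(3 - 4\right)^{2} + \frac{1 - 3}{-12 + \left(-3\right)^{2} + 6 \left(-3\right)}\right)^{2} = \left(\left(-1\right)^{2} + \frac{1}{-12 + 9 - 18} \left(-2\right)\right)^{2} = \left(1 + \frac{1}{-21} \left(-2\right)\right)^{2} = \left(1 - - \frac{2}{21}\right)^{2} = \left(1 + \frac{2}{21}\right)^{2} = \left(\frac{23}{21}\right)^{2} = \frac{529}{441}$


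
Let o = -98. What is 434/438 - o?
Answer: 21679/219 ≈ 98.991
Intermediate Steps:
434/438 - o = 434/438 - 1*(-98) = 434*(1/438) + 98 = 217/219 + 98 = 21679/219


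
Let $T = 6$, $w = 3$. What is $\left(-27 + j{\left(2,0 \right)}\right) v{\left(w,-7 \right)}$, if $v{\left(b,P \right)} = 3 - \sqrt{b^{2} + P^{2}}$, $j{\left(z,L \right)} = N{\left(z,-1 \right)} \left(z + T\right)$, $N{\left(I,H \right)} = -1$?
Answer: $-105 + 35 \sqrt{58} \approx 161.55$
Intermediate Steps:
$j{\left(z,L \right)} = -6 - z$ ($j{\left(z,L \right)} = - (z + 6) = - (6 + z) = -6 - z$)
$v{\left(b,P \right)} = 3 - \sqrt{P^{2} + b^{2}}$
$\left(-27 + j{\left(2,0 \right)}\right) v{\left(w,-7 \right)} = \left(-27 - 8\right) \left(3 - \sqrt{\left(-7\right)^{2} + 3^{2}}\right) = \left(-27 - 8\right) \left(3 - \sqrt{49 + 9}\right) = \left(-27 - 8\right) \left(3 - \sqrt{58}\right) = - 35 \left(3 - \sqrt{58}\right) = -105 + 35 \sqrt{58}$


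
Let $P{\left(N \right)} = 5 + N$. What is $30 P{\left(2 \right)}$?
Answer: $210$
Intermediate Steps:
$30 P{\left(2 \right)} = 30 \left(5 + 2\right) = 30 \cdot 7 = 210$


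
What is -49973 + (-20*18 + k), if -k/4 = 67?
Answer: -50601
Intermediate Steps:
k = -268 (k = -4*67 = -268)
-49973 + (-20*18 + k) = -49973 + (-20*18 - 268) = -49973 + (-360 - 268) = -49973 - 628 = -50601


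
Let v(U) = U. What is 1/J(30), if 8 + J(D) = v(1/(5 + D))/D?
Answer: -1050/8399 ≈ -0.12501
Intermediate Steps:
J(D) = -8 + 1/(D*(5 + D)) (J(D) = -8 + 1/((5 + D)*D) = -8 + 1/(D*(5 + D)))
1/J(30) = 1/(-8 + 1/(30*(5 + 30))) = 1/(-8 + (1/30)/35) = 1/(-8 + (1/30)*(1/35)) = 1/(-8 + 1/1050) = 1/(-8399/1050) = -1050/8399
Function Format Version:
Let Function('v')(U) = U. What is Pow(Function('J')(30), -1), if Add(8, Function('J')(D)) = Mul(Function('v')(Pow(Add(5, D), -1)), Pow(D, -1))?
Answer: Rational(-1050, 8399) ≈ -0.12501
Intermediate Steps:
Function('J')(D) = Add(-8, Mul(Pow(D, -1), Pow(Add(5, D), -1))) (Function('J')(D) = Add(-8, Mul(Pow(Add(5, D), -1), Pow(D, -1))) = Add(-8, Mul(Pow(D, -1), Pow(Add(5, D), -1))))
Pow(Function('J')(30), -1) = Pow(Add(-8, Mul(Pow(30, -1), Pow(Add(5, 30), -1))), -1) = Pow(Add(-8, Mul(Rational(1, 30), Pow(35, -1))), -1) = Pow(Add(-8, Mul(Rational(1, 30), Rational(1, 35))), -1) = Pow(Add(-8, Rational(1, 1050)), -1) = Pow(Rational(-8399, 1050), -1) = Rational(-1050, 8399)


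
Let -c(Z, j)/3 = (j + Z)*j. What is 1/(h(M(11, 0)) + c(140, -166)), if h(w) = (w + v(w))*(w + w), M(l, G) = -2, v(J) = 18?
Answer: -1/13012 ≈ -7.6852e-5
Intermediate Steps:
c(Z, j) = -3*j*(Z + j) (c(Z, j) = -3*(j + Z)*j = -3*(Z + j)*j = -3*j*(Z + j))
h(w) = 2*w*(18 + w) (h(w) = (w + 18)*(w + w) = (18 + w)*(2*w) = 2*w*(18 + w))
1/(h(M(11, 0)) + c(140, -166)) = 1/(2*(-2)*(18 - 2) - 3*(-166)*(140 - 166)) = 1/(2*(-2)*16 - 3*(-166)*(-26)) = 1/(-64 - 12948) = 1/(-13012) = -1/13012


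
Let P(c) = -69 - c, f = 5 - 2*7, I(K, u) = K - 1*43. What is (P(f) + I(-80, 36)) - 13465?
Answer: -13648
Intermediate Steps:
I(K, u) = -43 + K (I(K, u) = K - 43 = -43 + K)
f = -9 (f = 5 - 14 = -9)
(P(f) + I(-80, 36)) - 13465 = ((-69 - 1*(-9)) + (-43 - 80)) - 13465 = ((-69 + 9) - 123) - 13465 = (-60 - 123) - 13465 = -183 - 13465 = -13648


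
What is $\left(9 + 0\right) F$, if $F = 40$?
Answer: $360$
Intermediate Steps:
$\left(9 + 0\right) F = \left(9 + 0\right) 40 = 9 \cdot 40 = 360$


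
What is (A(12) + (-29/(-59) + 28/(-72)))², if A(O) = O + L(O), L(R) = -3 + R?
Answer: 502252921/1127844 ≈ 445.32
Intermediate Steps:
A(O) = -3 + 2*O (A(O) = O + (-3 + O) = -3 + 2*O)
(A(12) + (-29/(-59) + 28/(-72)))² = ((-3 + 2*12) + (-29/(-59) + 28/(-72)))² = ((-3 + 24) + (-29*(-1/59) + 28*(-1/72)))² = (21 + (29/59 - 7/18))² = (21 + 109/1062)² = (22411/1062)² = 502252921/1127844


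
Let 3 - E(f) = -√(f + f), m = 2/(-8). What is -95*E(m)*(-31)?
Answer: 8835 + 2945*I*√2/2 ≈ 8835.0 + 2082.4*I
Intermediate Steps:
m = -¼ (m = 2*(-⅛) = -¼ ≈ -0.25000)
E(f) = 3 + √2*√f (E(f) = 3 - (-1)*√(f + f) = 3 - (-1)*√(2*f) = 3 - (-1)*√2*√f = 3 + √2*√f)
-95*E(m)*(-31) = -95*(3 + √2*√(-¼))*(-31) = -95*(3 + √2*(I/2))*(-31) = -95*(3 + I*√2/2)*(-31) = (-285 - 95*I*√2/2)*(-31) = 8835 + 2945*I*√2/2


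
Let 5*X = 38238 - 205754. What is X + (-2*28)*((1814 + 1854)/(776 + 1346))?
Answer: -178247996/5305 ≈ -33600.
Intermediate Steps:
X = -167516/5 (X = (38238 - 205754)/5 = (1/5)*(-167516) = -167516/5 ≈ -33503.)
X + (-2*28)*((1814 + 1854)/(776 + 1346)) = -167516/5 + (-2*28)*((1814 + 1854)/(776 + 1346)) = -167516/5 - 205408/2122 = -167516/5 - 56*1834/1061 = -167516/5 - 102704/1061 = -178247996/5305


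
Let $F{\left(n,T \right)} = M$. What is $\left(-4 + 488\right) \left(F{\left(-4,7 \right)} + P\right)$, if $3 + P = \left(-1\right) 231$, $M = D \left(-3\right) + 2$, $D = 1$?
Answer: $-113740$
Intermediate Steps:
$M = -1$ ($M = 1 \left(-3\right) + 2 = -3 + 2 = -1$)
$F{\left(n,T \right)} = -1$
$P = -234$ ($P = -3 - 231 = -234$)
$\left(-4 + 488\right) \left(F{\left(-4,7 \right)} + P\right) = \left(-4 + 488\right) \left(-1 - 234\right) = 484 \left(-235\right) = -113740$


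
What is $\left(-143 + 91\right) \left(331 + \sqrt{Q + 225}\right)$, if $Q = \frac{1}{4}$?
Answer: $-17212 - 26 \sqrt{901} \approx -17992.0$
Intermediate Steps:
$Q = \frac{1}{4} \approx 0.25$
$\left(-143 + 91\right) \left(331 + \sqrt{Q + 225}\right) = \left(-143 + 91\right) \left(331 + \sqrt{\frac{1}{4} + 225}\right) = - 52 \left(331 + \sqrt{\frac{901}{4}}\right) = - 52 \left(331 + \frac{\sqrt{901}}{2}\right) = -17212 - 26 \sqrt{901}$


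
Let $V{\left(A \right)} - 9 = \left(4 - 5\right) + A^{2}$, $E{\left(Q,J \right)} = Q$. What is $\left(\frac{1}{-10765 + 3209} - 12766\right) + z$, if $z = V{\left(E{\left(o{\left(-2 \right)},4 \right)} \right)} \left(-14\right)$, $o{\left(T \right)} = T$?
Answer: $- \frac{97729305}{7556} \approx -12934.0$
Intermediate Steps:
$V{\left(A \right)} = 8 + A^{2}$ ($V{\left(A \right)} = 9 + \left(\left(4 - 5\right) + A^{2}\right) = 9 + \left(-1 + A^{2}\right) = 8 + A^{2}$)
$z = -168$ ($z = \left(8 + \left(-2\right)^{2}\right) \left(-14\right) = \left(8 + 4\right) \left(-14\right) = 12 \left(-14\right) = -168$)
$\left(\frac{1}{-10765 + 3209} - 12766\right) + z = \left(\frac{1}{-10765 + 3209} - 12766\right) - 168 = \left(\frac{1}{-7556} - 12766\right) - 168 = \left(- \frac{1}{7556} - 12766\right) - 168 = - \frac{96459897}{7556} - 168 = - \frac{97729305}{7556}$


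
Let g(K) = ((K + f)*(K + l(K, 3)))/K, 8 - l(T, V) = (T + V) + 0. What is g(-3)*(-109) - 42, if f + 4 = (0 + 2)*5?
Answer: 503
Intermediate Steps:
l(T, V) = 8 - T - V (l(T, V) = 8 - ((T + V) + 0) = 8 - (T + V) = 8 + (-T - V) = 8 - T - V)
f = 6 (f = -4 + (0 + 2)*5 = -4 + 2*5 = -4 + 10 = 6)
g(K) = (30 + 5*K)/K (g(K) = ((K + 6)*(K + (8 - K - 1*3)))/K = ((6 + K)*(K + (8 - K - 3)))/K = ((6 + K)*(K + (5 - K)))/K = ((6 + K)*5)/K = (30 + 5*K)/K)
g(-3)*(-109) - 42 = (5 + 30/(-3))*(-109) - 42 = (5 + 30*(-⅓))*(-109) - 42 = (5 - 10)*(-109) - 42 = -5*(-109) - 42 = 545 - 42 = 503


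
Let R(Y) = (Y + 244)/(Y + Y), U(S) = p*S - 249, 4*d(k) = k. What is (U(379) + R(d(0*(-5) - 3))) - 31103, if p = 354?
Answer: 615911/6 ≈ 1.0265e+5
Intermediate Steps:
d(k) = k/4
U(S) = -249 + 354*S (U(S) = 354*S - 249 = -249 + 354*S)
R(Y) = (244 + Y)/(2*Y) (R(Y) = (244 + Y)/((2*Y)) = (244 + Y)*(1/(2*Y)) = (244 + Y)/(2*Y))
(U(379) + R(d(0*(-5) - 3))) - 31103 = ((-249 + 354*379) + (244 + (0*(-5) - 3)/4)/(2*(((0*(-5) - 3)/4)))) - 31103 = ((-249 + 134166) + (244 + (0 - 3)/4)/(2*(((0 - 3)/4)))) - 31103 = (133917 + (244 + (1/4)*(-3))/(2*(((1/4)*(-3))))) - 31103 = (133917 + (244 - 3/4)/(2*(-3/4))) - 31103 = (133917 + (1/2)*(-4/3)*(973/4)) - 31103 = (133917 - 973/6) - 31103 = 802529/6 - 31103 = 615911/6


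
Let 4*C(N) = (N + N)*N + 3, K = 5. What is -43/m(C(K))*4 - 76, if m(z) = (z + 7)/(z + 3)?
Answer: -17336/81 ≈ -214.02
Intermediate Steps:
C(N) = ¾ + N²/2 (C(N) = ((N + N)*N + 3)/4 = ((2*N)*N + 3)/4 = (2*N² + 3)/4 = (3 + 2*N²)/4 = ¾ + N²/2)
m(z) = (7 + z)/(3 + z)
-43/m(C(K))*4 - 76 = -43*(3 + (¾ + (½)*5²))/(7 + (¾ + (½)*5²))*4 - 76 = -43*(3 + (¾ + (½)*25))/(7 + (¾ + (½)*25))*4 - 76 = -43*(3 + (¾ + 25/2))/(7 + (¾ + 25/2))*4 - 76 = -43*(3 + 53/4)/(7 + 53/4)*4 - 76 = -43/((81/4)/(65/4))*4 - 76 = -43/((4/65)*(81/4))*4 - 76 = -43/81/65*4 - 76 = -43*65/81*4 - 76 = -2795/81*4 - 76 = -11180/81 - 76 = -17336/81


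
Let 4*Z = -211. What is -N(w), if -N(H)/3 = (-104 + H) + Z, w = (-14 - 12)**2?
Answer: 6231/4 ≈ 1557.8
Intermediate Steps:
Z = -211/4 (Z = (1/4)*(-211) = -211/4 ≈ -52.750)
w = 676 (w = (-26)**2 = 676)
N(H) = 1881/4 - 3*H (N(H) = -3*((-104 + H) - 211/4) = -3*(-627/4 + H) = 1881/4 - 3*H)
-N(w) = -(1881/4 - 3*676) = -(1881/4 - 2028) = -1*(-6231/4) = 6231/4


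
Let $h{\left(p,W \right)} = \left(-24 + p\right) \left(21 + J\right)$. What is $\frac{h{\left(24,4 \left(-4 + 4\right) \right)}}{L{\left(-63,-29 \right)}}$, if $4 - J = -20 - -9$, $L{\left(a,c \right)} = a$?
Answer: $0$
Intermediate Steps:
$J = 15$ ($J = 4 - \left(-20 - -9\right) = 4 - \left(-20 + 9\right) = 4 - -11 = 4 + 11 = 15$)
$h{\left(p,W \right)} = -864 + 36 p$ ($h{\left(p,W \right)} = \left(-24 + p\right) \left(21 + 15\right) = \left(-24 + p\right) 36 = -864 + 36 p$)
$\frac{h{\left(24,4 \left(-4 + 4\right) \right)}}{L{\left(-63,-29 \right)}} = \frac{-864 + 36 \cdot 24}{-63} = \left(-864 + 864\right) \left(- \frac{1}{63}\right) = 0 \left(- \frac{1}{63}\right) = 0$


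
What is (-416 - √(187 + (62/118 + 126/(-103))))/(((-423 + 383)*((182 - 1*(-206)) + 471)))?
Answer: 52/4295 + √6880124166/208805720 ≈ 0.012504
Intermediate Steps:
(-416 - √(187 + (62/118 + 126/(-103))))/(((-423 + 383)*((182 - 1*(-206)) + 471))) = (-416 - √(187 + (62*(1/118) + 126*(-1/103))))/((-40*((182 + 206) + 471))) = (-416 - √(187 + (31/59 - 126/103)))/((-40*(388 + 471))) = (-416 - √(187 - 4241/6077))/((-40*859)) = (-416 - √(1132158/6077))/(-34360) = (-416 - √6880124166/6077)*(-1/34360) = 52/4295 + √6880124166/208805720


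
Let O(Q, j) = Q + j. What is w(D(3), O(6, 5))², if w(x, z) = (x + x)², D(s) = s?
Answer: 1296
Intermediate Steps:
w(x, z) = 4*x² (w(x, z) = (2*x)² = 4*x²)
w(D(3), O(6, 5))² = (4*3²)² = (4*9)² = 36² = 1296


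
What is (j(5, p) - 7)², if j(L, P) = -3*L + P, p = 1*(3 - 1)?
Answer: 400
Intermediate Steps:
p = 2 (p = 1*2 = 2)
j(L, P) = P - 3*L
(j(5, p) - 7)² = ((2 - 3*5) - 7)² = ((2 - 15) - 7)² = (-13 - 7)² = (-20)² = 400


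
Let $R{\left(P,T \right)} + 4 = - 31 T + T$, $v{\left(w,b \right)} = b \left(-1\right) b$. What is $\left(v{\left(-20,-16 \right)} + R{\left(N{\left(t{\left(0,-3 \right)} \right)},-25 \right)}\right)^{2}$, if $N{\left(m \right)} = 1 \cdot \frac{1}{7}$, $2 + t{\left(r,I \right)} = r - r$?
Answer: $240100$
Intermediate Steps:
$t{\left(r,I \right)} = -2$ ($t{\left(r,I \right)} = -2 + \left(r - r\right) = -2 + 0 = -2$)
$N{\left(m \right)} = \frac{1}{7}$ ($N{\left(m \right)} = 1 \cdot \frac{1}{7} = \frac{1}{7}$)
$v{\left(w,b \right)} = - b^{2}$ ($v{\left(w,b \right)} = - b b = - b^{2}$)
$R{\left(P,T \right)} = -4 - 30 T$ ($R{\left(P,T \right)} = -4 + \left(- 31 T + T\right) = -4 - 30 T$)
$\left(v{\left(-20,-16 \right)} + R{\left(N{\left(t{\left(0,-3 \right)} \right)},-25 \right)}\right)^{2} = \left(- \left(-16\right)^{2} - -746\right)^{2} = \left(\left(-1\right) 256 + \left(-4 + 750\right)\right)^{2} = \left(-256 + 746\right)^{2} = 490^{2} = 240100$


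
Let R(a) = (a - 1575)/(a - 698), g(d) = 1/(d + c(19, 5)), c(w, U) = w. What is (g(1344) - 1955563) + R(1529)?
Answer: -2214974360506/1132653 ≈ -1.9556e+6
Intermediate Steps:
g(d) = 1/(19 + d) (g(d) = 1/(d + 19) = 1/(19 + d))
R(a) = (-1575 + a)/(-698 + a)
(g(1344) - 1955563) + R(1529) = (1/(19 + 1344) - 1955563) + (-1575 + 1529)/(-698 + 1529) = (1/1363 - 1955563) - 46/831 = (1/1363 - 1955563) + (1/831)*(-46) = -2665432368/1363 - 46/831 = -2214974360506/1132653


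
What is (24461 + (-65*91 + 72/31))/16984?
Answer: 287499/263252 ≈ 1.0921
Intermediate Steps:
(24461 + (-65*91 + 72/31))/16984 = (24461 + (-5915 + 72*(1/31)))*(1/16984) = (24461 + (-5915 + 72/31))*(1/16984) = (24461 - 183293/31)*(1/16984) = (574998/31)*(1/16984) = 287499/263252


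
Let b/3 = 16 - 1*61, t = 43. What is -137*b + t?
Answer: 18538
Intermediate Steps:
b = -135 (b = 3*(16 - 1*61) = 3*(16 - 61) = 3*(-45) = -135)
-137*b + t = -137*(-135) + 43 = 18495 + 43 = 18538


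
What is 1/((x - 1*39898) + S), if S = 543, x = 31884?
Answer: -1/7471 ≈ -0.00013385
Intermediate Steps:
1/((x - 1*39898) + S) = 1/((31884 - 1*39898) + 543) = 1/((31884 - 39898) + 543) = 1/(-8014 + 543) = 1/(-7471) = -1/7471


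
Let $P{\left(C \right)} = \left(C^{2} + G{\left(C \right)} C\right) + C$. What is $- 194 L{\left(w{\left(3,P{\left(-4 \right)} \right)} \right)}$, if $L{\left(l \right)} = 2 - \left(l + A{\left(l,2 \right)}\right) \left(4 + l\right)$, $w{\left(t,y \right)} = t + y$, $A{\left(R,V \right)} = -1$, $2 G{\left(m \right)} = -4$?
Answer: $114848$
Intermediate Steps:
$G{\left(m \right)} = -2$ ($G{\left(m \right)} = \frac{1}{2} \left(-4\right) = -2$)
$P{\left(C \right)} = C^{2} - C$ ($P{\left(C \right)} = \left(C^{2} - 2 C\right) + C = C^{2} - C$)
$L{\left(l \right)} = 2 - \left(-1 + l\right) \left(4 + l\right)$ ($L{\left(l \right)} = 2 - \left(l - 1\right) \left(4 + l\right) = 2 - \left(-1 + l\right) \left(4 + l\right)$)
$- 194 L{\left(w{\left(3,P{\left(-4 \right)} \right)} \right)} = - 194 \left(6 - \left(3 - 4 \left(-1 - 4\right)\right)^{2} - 3 \left(3 - 4 \left(-1 - 4\right)\right)\right) = - 194 \left(6 - \left(3 - -20\right)^{2} - 3 \left(3 - -20\right)\right) = - 194 \left(6 - \left(3 + 20\right)^{2} - 3 \left(3 + 20\right)\right) = - 194 \left(6 - 23^{2} - 69\right) = - 194 \left(6 - 529 - 69\right) = \left(-194\right) \left(-592\right) = 114848$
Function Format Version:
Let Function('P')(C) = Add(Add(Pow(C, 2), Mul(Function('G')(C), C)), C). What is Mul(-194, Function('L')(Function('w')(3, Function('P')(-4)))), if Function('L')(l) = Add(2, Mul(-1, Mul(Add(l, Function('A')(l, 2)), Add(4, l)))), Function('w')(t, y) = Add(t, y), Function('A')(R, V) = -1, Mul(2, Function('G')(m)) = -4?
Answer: 114848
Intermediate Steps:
Function('G')(m) = -2 (Function('G')(m) = Mul(Rational(1, 2), -4) = -2)
Function('P')(C) = Add(Pow(C, 2), Mul(-1, C)) (Function('P')(C) = Add(Add(Pow(C, 2), Mul(-2, C)), C) = Add(Pow(C, 2), Mul(-1, C)))
Function('L')(l) = Add(2, Mul(-1, Add(-1, l), Add(4, l))) (Function('L')(l) = Add(2, Mul(-1, Mul(Add(l, -1), Add(4, l)))) = Add(2, Mul(-1, Mul(Add(-1, l), Add(4, l)))) = Add(2, Mul(-1, Add(-1, l), Add(4, l))))
Mul(-194, Function('L')(Function('w')(3, Function('P')(-4)))) = Mul(-194, Add(6, Mul(-1, Pow(Add(3, Mul(-4, Add(-1, -4))), 2)), Mul(-3, Add(3, Mul(-4, Add(-1, -4)))))) = Mul(-194, Add(6, Mul(-1, Pow(Add(3, Mul(-4, -5)), 2)), Mul(-3, Add(3, Mul(-4, -5))))) = Mul(-194, Add(6, Mul(-1, Pow(Add(3, 20), 2)), Mul(-3, Add(3, 20)))) = Mul(-194, Add(6, Mul(-1, Pow(23, 2)), Mul(-3, 23))) = Mul(-194, Add(6, Mul(-1, 529), -69)) = Mul(-194, Add(6, -529, -69)) = Mul(-194, -592) = 114848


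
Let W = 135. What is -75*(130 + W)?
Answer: -19875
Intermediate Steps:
-75*(130 + W) = -75*(130 + 135) = -75*265 = -19875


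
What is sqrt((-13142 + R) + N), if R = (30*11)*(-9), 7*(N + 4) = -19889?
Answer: I*sqrt(928907)/7 ≈ 137.69*I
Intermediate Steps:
N = -19917/7 (N = -4 + (1/7)*(-19889) = -4 - 19889/7 = -19917/7 ≈ -2845.3)
R = -2970 (R = 330*(-9) = -2970)
sqrt((-13142 + R) + N) = sqrt((-13142 - 2970) - 19917/7) = sqrt(-16112 - 19917/7) = sqrt(-132701/7) = I*sqrt(928907)/7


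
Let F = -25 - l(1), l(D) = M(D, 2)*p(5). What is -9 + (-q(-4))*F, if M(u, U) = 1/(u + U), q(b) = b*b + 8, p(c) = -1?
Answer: 583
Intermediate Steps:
q(b) = 8 + b**2 (q(b) = b**2 + 8 = 8 + b**2)
M(u, U) = 1/(U + u)
l(D) = -1/(2 + D)
F = -74/3 (F = -25 - (-1)/(2 + 1) = -25 - (-1)/3 = -25 - 1*(-1/3) = -25 + 1/3 = -74/3 ≈ -24.667)
-9 + (-q(-4))*F = -9 - (8 + (-4)**2)*(-74/3) = -9 - (8 + 16)*(-74/3) = -9 - 1*24*(-74/3) = -9 - 24*(-74/3) = -9 + 592 = 583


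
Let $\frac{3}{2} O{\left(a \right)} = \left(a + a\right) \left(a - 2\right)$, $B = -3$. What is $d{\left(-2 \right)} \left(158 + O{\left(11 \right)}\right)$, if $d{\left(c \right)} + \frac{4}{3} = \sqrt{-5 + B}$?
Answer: $- \frac{1160}{3} + 580 i \sqrt{2} \approx -386.67 + 820.24 i$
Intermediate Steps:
$O{\left(a \right)} = \frac{4 a \left(-2 + a\right)}{3}$ ($O{\left(a \right)} = \frac{2 \left(a + a\right) \left(a - 2\right)}{3} = \frac{2 \cdot 2 a \left(-2 + a\right)}{3} = \frac{4 a \left(-2 + a\right)}{3}$)
$d{\left(c \right)} = - \frac{4}{3} + 2 i \sqrt{2}$ ($d{\left(c \right)} = - \frac{4}{3} + \sqrt{-5 - 3} = - \frac{4}{3} + \sqrt{-8} = - \frac{4}{3} + 2 i \sqrt{2}$)
$d{\left(-2 \right)} \left(158 + O{\left(11 \right)}\right) = \left(- \frac{4}{3} + 2 i \sqrt{2}\right) \left(158 + \frac{4}{3} \cdot 11 \left(-2 + 11\right)\right) = \left(- \frac{4}{3} + 2 i \sqrt{2}\right) \left(158 + \frac{4}{3} \cdot 11 \cdot 9\right) = \left(- \frac{4}{3} + 2 i \sqrt{2}\right) \left(158 + 132\right) = \left(- \frac{4}{3} + 2 i \sqrt{2}\right) 290 = - \frac{1160}{3} + 580 i \sqrt{2}$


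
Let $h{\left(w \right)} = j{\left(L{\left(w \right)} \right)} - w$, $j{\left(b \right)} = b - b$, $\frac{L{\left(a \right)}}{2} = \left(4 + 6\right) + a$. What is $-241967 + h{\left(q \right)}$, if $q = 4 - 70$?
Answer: $-241901$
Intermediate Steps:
$q = -66$ ($q = 4 - 70 = -66$)
$L{\left(a \right)} = 20 + 2 a$ ($L{\left(a \right)} = 2 \left(\left(4 + 6\right) + a\right) = 2 \left(10 + a\right) = 20 + 2 a$)
$j{\left(b \right)} = 0$
$h{\left(w \right)} = - w$ ($h{\left(w \right)} = 0 - w = - w$)
$-241967 + h{\left(q \right)} = -241967 - -66 = -241967 + 66 = -241901$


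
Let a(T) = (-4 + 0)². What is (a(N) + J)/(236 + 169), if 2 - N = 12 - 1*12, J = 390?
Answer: 406/405 ≈ 1.0025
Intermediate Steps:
N = 2 (N = 2 - (12 - 1*12) = 2 - (12 - 12) = 2 - 1*0 = 2 + 0 = 2)
a(T) = 16 (a(T) = (-4)² = 16)
(a(N) + J)/(236 + 169) = (16 + 390)/(236 + 169) = 406/405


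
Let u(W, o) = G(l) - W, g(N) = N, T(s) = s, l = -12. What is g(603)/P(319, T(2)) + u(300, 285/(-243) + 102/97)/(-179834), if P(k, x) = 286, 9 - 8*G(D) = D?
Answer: 434099805/205730096 ≈ 2.1100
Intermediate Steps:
G(D) = 9/8 - D/8
u(W, o) = 21/8 - W (u(W, o) = (9/8 - ⅛*(-12)) - W = (9/8 + 3/2) - W = 21/8 - W)
g(603)/P(319, T(2)) + u(300, 285/(-243) + 102/97)/(-179834) = 603/286 + (21/8 - 1*300)/(-179834) = 603*(1/286) + (21/8 - 300)*(-1/179834) = 603/286 - 2379/8*(-1/179834) = 603/286 + 2379/1438672 = 434099805/205730096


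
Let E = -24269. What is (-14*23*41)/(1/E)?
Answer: 320399338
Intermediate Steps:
(-14*23*41)/(1/E) = (-14*23*41)/(1/(-24269)) = (-322*41)/(-1/24269) = -13202*(-24269) = 320399338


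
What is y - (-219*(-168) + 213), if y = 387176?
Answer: 350171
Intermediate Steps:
y - (-219*(-168) + 213) = 387176 - (-219*(-168) + 213) = 387176 - (36792 + 213) = 387176 - 1*37005 = 387176 - 37005 = 350171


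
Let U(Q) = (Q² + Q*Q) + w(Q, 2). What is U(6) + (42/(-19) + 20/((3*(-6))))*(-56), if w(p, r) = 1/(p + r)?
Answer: 353131/1368 ≈ 258.14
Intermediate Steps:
U(Q) = 1/(2 + Q) + 2*Q² (U(Q) = (Q² + Q*Q) + 1/(Q + 2) = (Q² + Q²) + 1/(2 + Q) = 2*Q² + 1/(2 + Q) = 1/(2 + Q) + 2*Q²)
U(6) + (42/(-19) + 20/((3*(-6))))*(-56) = (1 + 2*6²*(2 + 6))/(2 + 6) + (42/(-19) + 20/((3*(-6))))*(-56) = (1 + 2*36*8)/8 + (42*(-1/19) + 20/(-18))*(-56) = (1 + 576)/8 + (-42/19 + 20*(-1/18))*(-56) = (⅛)*577 + (-42/19 - 10/9)*(-56) = 577/8 - 568/171*(-56) = 577/8 + 31808/171 = 353131/1368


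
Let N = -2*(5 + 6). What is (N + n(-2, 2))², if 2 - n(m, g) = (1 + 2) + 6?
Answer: 841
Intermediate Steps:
n(m, g) = -7 (n(m, g) = 2 - ((1 + 2) + 6) = 2 - (3 + 6) = 2 - 1*9 = 2 - 9 = -7)
N = -22 (N = -2*11 = -22)
(N + n(-2, 2))² = (-22 - 7)² = (-29)² = 841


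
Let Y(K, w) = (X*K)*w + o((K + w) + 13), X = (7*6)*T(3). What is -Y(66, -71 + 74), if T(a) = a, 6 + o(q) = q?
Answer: -25024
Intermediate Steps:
o(q) = -6 + q
X = 126 (X = (7*6)*3 = 42*3 = 126)
Y(K, w) = 7 + K + w + 126*K*w (Y(K, w) = (126*K)*w + (-6 + ((K + w) + 13)) = 126*K*w + (-6 + (13 + K + w)) = 126*K*w + (7 + K + w) = 7 + K + w + 126*K*w)
-Y(66, -71 + 74) = -(7 + 66 + (-71 + 74) + 126*66*(-71 + 74)) = -(7 + 66 + 3 + 126*66*3) = -(7 + 66 + 3 + 24948) = -1*25024 = -25024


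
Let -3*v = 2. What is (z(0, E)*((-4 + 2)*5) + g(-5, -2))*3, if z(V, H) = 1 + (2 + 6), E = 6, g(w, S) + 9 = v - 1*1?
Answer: -302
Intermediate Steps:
v = -⅔ (v = -⅓*2 = -⅔ ≈ -0.66667)
g(w, S) = -32/3 (g(w, S) = -9 + (-⅔ - 1*1) = -9 + (-⅔ - 1) = -9 - 5/3 = -32/3)
z(V, H) = 9 (z(V, H) = 1 + 8 = 9)
(z(0, E)*((-4 + 2)*5) + g(-5, -2))*3 = (9*((-4 + 2)*5) - 32/3)*3 = (9*(-2*5) - 32/3)*3 = (9*(-10) - 32/3)*3 = (-90 - 32/3)*3 = -302/3*3 = -302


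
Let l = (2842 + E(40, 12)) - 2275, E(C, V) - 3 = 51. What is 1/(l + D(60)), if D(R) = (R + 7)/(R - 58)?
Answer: 2/1309 ≈ 0.0015279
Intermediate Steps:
D(R) = (7 + R)/(-58 + R)
E(C, V) = 54 (E(C, V) = 3 + 51 = 54)
l = 621 (l = (2842 + 54) - 2275 = 2896 - 2275 = 621)
1/(l + D(60)) = 1/(621 + (7 + 60)/(-58 + 60)) = 1/(621 + 67/2) = 1/(1309/2) = 2/1309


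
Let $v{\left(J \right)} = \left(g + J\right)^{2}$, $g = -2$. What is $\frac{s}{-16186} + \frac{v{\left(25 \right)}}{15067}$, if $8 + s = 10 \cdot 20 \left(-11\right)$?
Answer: $\frac{20915165}{121937231} \approx 0.17152$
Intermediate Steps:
$s = -2208$ ($s = -8 + 10 \cdot 20 \left(-11\right) = -8 + 200 \left(-11\right) = -8 - 2200 = -2208$)
$v{\left(J \right)} = \left(-2 + J\right)^{2}$
$\frac{s}{-16186} + \frac{v{\left(25 \right)}}{15067} = - \frac{2208}{-16186} + \frac{\left(-2 + 25\right)^{2}}{15067} = \left(-2208\right) \left(- \frac{1}{16186}\right) + 23^{2} \cdot \frac{1}{15067} = \frac{1104}{8093} + 529 \cdot \frac{1}{15067} = \frac{1104}{8093} + \frac{529}{15067} = \frac{20915165}{121937231}$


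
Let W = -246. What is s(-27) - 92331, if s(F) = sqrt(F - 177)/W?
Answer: -92331 - I*sqrt(51)/123 ≈ -92331.0 - 0.05806*I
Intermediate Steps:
s(F) = -sqrt(-177 + F)/246 (s(F) = sqrt(F - 177)/(-246) = sqrt(-177 + F)*(-1/246) = -sqrt(-177 + F)/246)
s(-27) - 92331 = -sqrt(-177 - 27)/246 - 92331 = -I*sqrt(51)/123 - 92331 = -92331 - I*sqrt(51)/123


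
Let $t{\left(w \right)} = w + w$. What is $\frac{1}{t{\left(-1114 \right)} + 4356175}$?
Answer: $\frac{1}{4353947} \approx 2.2968 \cdot 10^{-7}$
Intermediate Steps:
$t{\left(w \right)} = 2 w$
$\frac{1}{t{\left(-1114 \right)} + 4356175} = \frac{1}{2 \left(-1114\right) + 4356175} = \frac{1}{-2228 + 4356175} = \frac{1}{4353947}$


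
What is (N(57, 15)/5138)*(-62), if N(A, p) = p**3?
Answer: -104625/2569 ≈ -40.726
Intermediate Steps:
(N(57, 15)/5138)*(-62) = (15**3/5138)*(-62) = (3375*(1/5138))*(-62) = (3375/5138)*(-62) = -104625/2569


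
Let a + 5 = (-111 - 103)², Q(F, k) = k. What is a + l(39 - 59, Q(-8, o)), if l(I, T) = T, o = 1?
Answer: 45792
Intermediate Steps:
a = 45791 (a = -5 + (-111 - 103)² = -5 + (-214)² = -5 + 45796 = 45791)
a + l(39 - 59, Q(-8, o)) = 45791 + 1 = 45792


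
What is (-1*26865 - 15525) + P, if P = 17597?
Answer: -24793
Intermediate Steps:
(-1*26865 - 15525) + P = (-1*26865 - 15525) + 17597 = (-26865 - 15525) + 17597 = -42390 + 17597 = -24793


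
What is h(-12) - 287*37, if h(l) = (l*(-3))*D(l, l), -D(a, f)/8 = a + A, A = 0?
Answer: -7163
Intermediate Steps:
D(a, f) = -8*a (D(a, f) = -8*(a + 0) = -8*a)
h(l) = 24*l² (h(l) = (l*(-3))*(-8*l) = (-3*l)*(-8*l) = 24*l²)
h(-12) - 287*37 = 24*(-12)² - 287*37 = 24*144 - 1*10619 = 3456 - 10619 = -7163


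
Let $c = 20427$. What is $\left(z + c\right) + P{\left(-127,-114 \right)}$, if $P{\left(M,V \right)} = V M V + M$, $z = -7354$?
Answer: $-1637546$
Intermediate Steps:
$P{\left(M,V \right)} = M + M V^{2}$ ($P{\left(M,V \right)} = M V V + M = M V^{2} + M = M + M V^{2}$)
$\left(z + c\right) + P{\left(-127,-114 \right)} = \left(-7354 + 20427\right) - 127 \left(1 + \left(-114\right)^{2}\right) = 13073 - 127 \left(1 + 12996\right) = 13073 - 1650619 = -1637546$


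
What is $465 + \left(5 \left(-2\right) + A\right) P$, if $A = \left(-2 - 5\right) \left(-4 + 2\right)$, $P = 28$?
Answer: $577$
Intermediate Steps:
$A = 14$ ($A = \left(-7\right) \left(-2\right) = 14$)
$465 + \left(5 \left(-2\right) + A\right) P = 465 + \left(5 \left(-2\right) + 14\right) 28 = 465 + \left(-10 + 14\right) 28 = 465 + 4 \cdot 28 = 465 + 112 = 577$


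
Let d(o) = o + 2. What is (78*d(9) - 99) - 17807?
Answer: -17048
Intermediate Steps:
d(o) = 2 + o
(78*d(9) - 99) - 17807 = (78*(2 + 9) - 99) - 17807 = (78*11 - 99) - 17807 = (858 - 99) - 17807 = 759 - 17807 = -17048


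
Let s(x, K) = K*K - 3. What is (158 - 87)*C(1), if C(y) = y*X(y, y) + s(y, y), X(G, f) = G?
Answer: -71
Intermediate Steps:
s(x, K) = -3 + K**2 (s(x, K) = K**2 - 3 = -3 + K**2)
C(y) = -3 + 2*y**2 (C(y) = y*y + (-3 + y**2) = y**2 + (-3 + y**2) = -3 + 2*y**2)
(158 - 87)*C(1) = (158 - 87)*(-3 + 2*1**2) = 71*(-3 + 2*1) = 71*(-3 + 2) = 71*(-1) = -71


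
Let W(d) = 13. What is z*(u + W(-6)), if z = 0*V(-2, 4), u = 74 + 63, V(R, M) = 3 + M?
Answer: 0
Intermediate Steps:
u = 137
z = 0 (z = 0*(3 + 4) = 0*7 = 0)
z*(u + W(-6)) = 0*(137 + 13) = 0*150 = 0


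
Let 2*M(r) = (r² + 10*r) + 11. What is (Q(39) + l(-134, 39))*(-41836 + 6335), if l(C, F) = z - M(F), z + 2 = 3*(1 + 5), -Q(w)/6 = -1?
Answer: 33335439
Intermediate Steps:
Q(w) = 6 (Q(w) = -6*(-1) = 6)
z = 16 (z = -2 + 3*(1 + 5) = -2 + 3*6 = -2 + 18 = 16)
M(r) = 11/2 + r²/2 + 5*r (M(r) = ((r² + 10*r) + 11)/2 = (11 + r² + 10*r)/2 = 11/2 + r²/2 + 5*r)
l(C, F) = 21/2 - 5*F - F²/2 (l(C, F) = 16 - (11/2 + F²/2 + 5*F) = 16 + (-11/2 - 5*F - F²/2) = 21/2 - 5*F - F²/2)
(Q(39) + l(-134, 39))*(-41836 + 6335) = (6 + (21/2 - 5*39 - ½*39²))*(-41836 + 6335) = (6 + (21/2 - 195 - ½*1521))*(-35501) = (6 + (21/2 - 195 - 1521/2))*(-35501) = (6 - 945)*(-35501) = -939*(-35501) = 33335439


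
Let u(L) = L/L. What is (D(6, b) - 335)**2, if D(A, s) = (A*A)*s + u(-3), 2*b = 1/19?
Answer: 40043584/361 ≈ 1.1092e+5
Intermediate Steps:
b = 1/38 (b = (1/2)/19 = (1/2)*(1/19) = 1/38 ≈ 0.026316)
u(L) = 1
D(A, s) = 1 + s*A**2 (D(A, s) = (A*A)*s + 1 = A**2*s + 1 = s*A**2 + 1 = 1 + s*A**2)
(D(6, b) - 335)**2 = ((1 + (1/38)*6**2) - 335)**2 = ((1 + (1/38)*36) - 335)**2 = ((1 + 18/19) - 335)**2 = (37/19 - 335)**2 = (-6328/19)**2 = 40043584/361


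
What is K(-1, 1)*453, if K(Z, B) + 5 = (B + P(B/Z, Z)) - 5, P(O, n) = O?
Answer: -4530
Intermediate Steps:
K(Z, B) = -10 + B + B/Z (K(Z, B) = -5 + ((B + B/Z) - 5) = -5 + (-5 + B + B/Z) = -10 + B + B/Z)
K(-1, 1)*453 = (-10 + 1 + 1/(-1))*453 = (-10 + 1 + 1*(-1))*453 = (-10 + 1 - 1)*453 = -10*453 = -4530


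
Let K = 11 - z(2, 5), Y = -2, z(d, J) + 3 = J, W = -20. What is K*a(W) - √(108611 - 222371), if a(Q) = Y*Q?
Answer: 360 - 12*I*√790 ≈ 360.0 - 337.28*I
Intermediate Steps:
z(d, J) = -3 + J
a(Q) = -2*Q
K = 9 (K = 11 - (-3 + 5) = 11 - 1*2 = 11 - 2 = 9)
K*a(W) - √(108611 - 222371) = 9*(-2*(-20)) - √(108611 - 222371) = 9*40 - √(-113760) = 360 - 12*I*√790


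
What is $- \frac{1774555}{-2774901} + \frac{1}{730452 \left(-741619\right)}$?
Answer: $\frac{106811861785503271}{167023474663400332} \approx 0.6395$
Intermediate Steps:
$- \frac{1774555}{-2774901} + \frac{1}{730452 \left(-741619\right)} = \left(-1774555\right) \left(- \frac{1}{2774901}\right) + \frac{1}{730452} \left(- \frac{1}{741619}\right) = \frac{1774555}{2774901} - \frac{1}{541717081788} = \frac{106811861785503271}{167023474663400332}$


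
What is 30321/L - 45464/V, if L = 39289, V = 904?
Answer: -219853114/4439657 ≈ -49.520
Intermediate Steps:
30321/L - 45464/V = 30321/39289 - 45464/904 = 30321*(1/39289) - 45464*1/904 = 30321/39289 - 5683/113 = -219853114/4439657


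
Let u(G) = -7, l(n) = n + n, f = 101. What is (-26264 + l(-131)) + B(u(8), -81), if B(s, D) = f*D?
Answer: -34707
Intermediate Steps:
l(n) = 2*n
B(s, D) = 101*D
(-26264 + l(-131)) + B(u(8), -81) = (-26264 + 2*(-131)) + 101*(-81) = (-26264 - 262) - 8181 = -26526 - 8181 = -34707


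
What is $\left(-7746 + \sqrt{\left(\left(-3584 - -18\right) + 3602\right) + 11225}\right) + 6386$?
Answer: $-1360 + \sqrt{11261} \approx -1253.9$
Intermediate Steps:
$\left(-7746 + \sqrt{\left(\left(-3584 - -18\right) + 3602\right) + 11225}\right) + 6386 = \left(-7746 + \sqrt{\left(\left(-3584 + 18\right) + 3602\right) + 11225}\right) + 6386 = \left(-7746 + \sqrt{\left(-3566 + 3602\right) + 11225}\right) + 6386 = \left(-7746 + \sqrt{36 + 11225}\right) + 6386 = \left(-7746 + \sqrt{11261}\right) + 6386 = -1360 + \sqrt{11261}$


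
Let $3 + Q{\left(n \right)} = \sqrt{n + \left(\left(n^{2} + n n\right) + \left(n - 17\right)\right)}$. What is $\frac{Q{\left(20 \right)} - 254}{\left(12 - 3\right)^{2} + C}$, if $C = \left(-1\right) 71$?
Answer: $- \frac{257}{10} + \frac{\sqrt{823}}{10} \approx -22.831$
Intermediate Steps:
$C = -71$
$Q{\left(n \right)} = -3 + \sqrt{-17 + 2 n + 2 n^{2}}$ ($Q{\left(n \right)} = -3 + \sqrt{n + \left(\left(n^{2} + n n\right) + \left(n - 17\right)\right)} = -3 + \sqrt{n + \left(\left(n^{2} + n^{2}\right) + \left(-17 + n\right)\right)} = -3 + \sqrt{n + \left(2 n^{2} + \left(-17 + n\right)\right)} = -3 + \sqrt{n + \left(-17 + n + 2 n^{2}\right)} = -3 + \sqrt{-17 + 2 n + 2 n^{2}}$)
$\frac{Q{\left(20 \right)} - 254}{\left(12 - 3\right)^{2} + C} = \frac{\left(-3 + \sqrt{-17 + 2 \cdot 20 + 2 \cdot 20^{2}}\right) - 254}{\left(12 - 3\right)^{2} - 71} = \frac{\left(-3 + \sqrt{-17 + 40 + 2 \cdot 400}\right) - 254}{9^{2} - 71} = \frac{\left(-3 + \sqrt{-17 + 40 + 800}\right) - 254}{81 - 71} = \frac{\left(-3 + \sqrt{823}\right) - 254}{10} = \left(-257 + \sqrt{823}\right) \frac{1}{10} = - \frac{257}{10} + \frac{\sqrt{823}}{10}$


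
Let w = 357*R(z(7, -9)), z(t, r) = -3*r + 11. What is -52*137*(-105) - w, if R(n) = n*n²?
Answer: -18841284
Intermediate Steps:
z(t, r) = 11 - 3*r
R(n) = n³
w = 19589304 (w = 357*(11 - 3*(-9))³ = 357*(11 + 27)³ = 357*38³ = 357*54872 = 19589304)
-52*137*(-105) - w = -52*137*(-105) - 1*19589304 = -7124*(-105) - 19589304 = 748020 - 19589304 = -18841284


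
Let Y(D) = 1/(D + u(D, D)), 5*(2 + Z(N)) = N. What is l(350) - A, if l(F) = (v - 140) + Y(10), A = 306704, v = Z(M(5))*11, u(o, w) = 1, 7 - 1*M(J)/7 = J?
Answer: -16875931/55 ≈ -3.0684e+5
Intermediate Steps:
M(J) = 49 - 7*J
Z(N) = -2 + N/5
Y(D) = 1/(1 + D) (Y(D) = 1/(D + 1) = 1/(1 + D))
v = 44/5 (v = (-2 + (49 - 7*5)/5)*11 = (-2 + (49 - 35)/5)*11 = (-2 + (⅕)*14)*11 = (-2 + 14/5)*11 = (⅘)*11 = 44/5 ≈ 8.8000)
l(F) = -7211/55 (l(F) = (44/5 - 140) + 1/(1 + 10) = -656/5 + 1/11 = -7211/55)
l(350) - A = -7211/55 - 1*306704 = -7211/55 - 306704 = -16875931/55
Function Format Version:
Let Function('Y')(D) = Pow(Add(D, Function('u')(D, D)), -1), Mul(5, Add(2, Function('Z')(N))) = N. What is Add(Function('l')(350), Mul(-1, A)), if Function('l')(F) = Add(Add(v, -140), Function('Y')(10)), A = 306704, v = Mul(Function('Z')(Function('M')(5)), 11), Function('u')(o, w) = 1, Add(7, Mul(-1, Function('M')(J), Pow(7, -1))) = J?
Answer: Rational(-16875931, 55) ≈ -3.0684e+5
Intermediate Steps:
Function('M')(J) = Add(49, Mul(-7, J))
Function('Z')(N) = Add(-2, Mul(Rational(1, 5), N))
Function('Y')(D) = Pow(Add(1, D), -1) (Function('Y')(D) = Pow(Add(D, 1), -1) = Pow(Add(1, D), -1))
v = Rational(44, 5) (v = Mul(Add(-2, Mul(Rational(1, 5), Add(49, Mul(-7, 5)))), 11) = Mul(Add(-2, Mul(Rational(1, 5), Add(49, -35))), 11) = Mul(Add(-2, Mul(Rational(1, 5), 14)), 11) = Mul(Add(-2, Rational(14, 5)), 11) = Mul(Rational(4, 5), 11) = Rational(44, 5) ≈ 8.8000)
Function('l')(F) = Rational(-7211, 55) (Function('l')(F) = Add(Add(Rational(44, 5), -140), Pow(Add(1, 10), -1)) = Add(Rational(-656, 5), Pow(11, -1)) = Add(Rational(-656, 5), Rational(1, 11)) = Rational(-7211, 55))
Add(Function('l')(350), Mul(-1, A)) = Add(Rational(-7211, 55), Mul(-1, 306704)) = Add(Rational(-7211, 55), -306704) = Rational(-16875931, 55)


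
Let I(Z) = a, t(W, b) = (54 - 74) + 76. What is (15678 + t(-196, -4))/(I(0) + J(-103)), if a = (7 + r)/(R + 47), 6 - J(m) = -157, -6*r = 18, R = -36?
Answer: 173074/1797 ≈ 96.313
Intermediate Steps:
r = -3 (r = -⅙*18 = -3)
t(W, b) = 56 (t(W, b) = -20 + 76 = 56)
J(m) = 163 (J(m) = 6 - 1*(-157) = 6 + 157 = 163)
a = 4/11 (a = (7 - 3)/(-36 + 47) = 4/11 ≈ 0.36364)
I(Z) = 4/11
(15678 + t(-196, -4))/(I(0) + J(-103)) = (15678 + 56)/(4/11 + 163) = 15734/(1797/11) = 15734*(11/1797) = 173074/1797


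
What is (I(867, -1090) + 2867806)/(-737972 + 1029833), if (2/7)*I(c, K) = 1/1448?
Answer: 8305166183/845229456 ≈ 9.8259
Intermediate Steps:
I(c, K) = 7/2896 (I(c, K) = (7/2)/1448 = (7/2)*(1/1448) = 7/2896)
(I(867, -1090) + 2867806)/(-737972 + 1029833) = (7/2896 + 2867806)/(-737972 + 1029833) = (8305166183/2896)/291861 = (8305166183/2896)*(1/291861) = 8305166183/845229456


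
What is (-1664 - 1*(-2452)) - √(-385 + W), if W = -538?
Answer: 788 - I*√923 ≈ 788.0 - 30.381*I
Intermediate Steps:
(-1664 - 1*(-2452)) - √(-385 + W) = (-1664 - 1*(-2452)) - √(-385 - 538) = (-1664 + 2452) - √(-923) = 788 - I*√923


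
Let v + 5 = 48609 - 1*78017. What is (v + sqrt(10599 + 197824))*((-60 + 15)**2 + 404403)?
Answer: -11954266764 + 406428*sqrt(208423) ≈ -1.1769e+10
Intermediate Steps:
v = -29413 (v = -5 + (48609 - 1*78017) = -5 + (48609 - 78017) = -5 - 29408 = -29413)
(v + sqrt(10599 + 197824))*((-60 + 15)**2 + 404403) = (-29413 + sqrt(10599 + 197824))*((-60 + 15)**2 + 404403) = (-29413 + sqrt(208423))*((-45)**2 + 404403) = (-29413 + sqrt(208423))*(2025 + 404403) = (-29413 + sqrt(208423))*406428 = -11954266764 + 406428*sqrt(208423)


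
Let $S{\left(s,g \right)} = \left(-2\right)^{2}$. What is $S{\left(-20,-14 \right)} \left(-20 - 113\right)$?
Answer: $-532$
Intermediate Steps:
$S{\left(s,g \right)} = 4$
$S{\left(-20,-14 \right)} \left(-20 - 113\right) = 4 \left(-20 - 113\right) = 4 \left(-133\right) = -532$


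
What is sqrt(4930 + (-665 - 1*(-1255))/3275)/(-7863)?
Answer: -2*sqrt(528792635)/5150265 ≈ -0.0089298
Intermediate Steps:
sqrt(4930 + (-665 - 1*(-1255))/3275)/(-7863) = sqrt(4930 + (-665 + 1255)*(1/3275))*(-1/7863) = sqrt(4930 + 590*(1/3275))*(-1/7863) = sqrt(4930 + 118/655)*(-1/7863) = sqrt(3229268/655)*(-1/7863) = (2*sqrt(528792635)/655)*(-1/7863) = -2*sqrt(528792635)/5150265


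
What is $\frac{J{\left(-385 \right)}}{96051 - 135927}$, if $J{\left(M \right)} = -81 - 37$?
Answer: $\frac{59}{19938} \approx 0.0029592$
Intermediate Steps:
$J{\left(M \right)} = -118$ ($J{\left(M \right)} = -81 - 37 = -118$)
$\frac{J{\left(-385 \right)}}{96051 - 135927} = - \frac{118}{96051 - 135927} = - \frac{118}{-39876} = \left(-118\right) \left(- \frac{1}{39876}\right) = \frac{59}{19938}$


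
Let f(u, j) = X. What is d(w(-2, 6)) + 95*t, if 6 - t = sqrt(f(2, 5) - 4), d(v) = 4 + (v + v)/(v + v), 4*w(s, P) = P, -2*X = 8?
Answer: 575 - 190*I*sqrt(2) ≈ 575.0 - 268.7*I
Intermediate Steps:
X = -4 (X = -1/2*8 = -4)
w(s, P) = P/4
f(u, j) = -4
d(v) = 5 (d(v) = 4 + (2*v)/((2*v)) = 4 + (2*v)*(1/(2*v)) = 4 + 1 = 5)
t = 6 - 2*I*sqrt(2) (t = 6 - sqrt(-4 - 4) = 6 - sqrt(-8) = 6 - 2*I*sqrt(2) ≈ 6.0 - 2.8284*I)
d(w(-2, 6)) + 95*t = 5 + 95*(6 - 2*I*sqrt(2)) = 5 + (570 - 190*I*sqrt(2)) = 575 - 190*I*sqrt(2)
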